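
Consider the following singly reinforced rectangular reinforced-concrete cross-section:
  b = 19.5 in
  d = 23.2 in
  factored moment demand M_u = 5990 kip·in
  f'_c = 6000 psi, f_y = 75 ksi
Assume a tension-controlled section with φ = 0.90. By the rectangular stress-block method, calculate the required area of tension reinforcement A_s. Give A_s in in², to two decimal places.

A_s ≈ 4.10 in²

M_n = M_u/φ = 5990/0.90 = 6655.56 kip·in.
From M_n = 0.85 f'_c a b (d − a/2):
a = d − √(d² − 2M_n/(0.85 f'_c b)) = 23.2 − √(23.2² − 2 × 6655.56/(0.85 × 6 × 19.5)) = 3.090 in.
A_s = 0.85 f'_c a b / f_y = 0.85 × 6 × 3.090 × 19.5 / 75 = 4.097 in².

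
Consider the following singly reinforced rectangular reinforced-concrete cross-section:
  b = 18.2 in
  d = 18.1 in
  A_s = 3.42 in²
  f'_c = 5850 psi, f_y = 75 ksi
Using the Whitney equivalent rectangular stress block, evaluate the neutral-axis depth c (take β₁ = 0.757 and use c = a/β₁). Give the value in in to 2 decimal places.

T = A_s f_y = 3.42 × 75 = 256.5 kips.
a = T/(0.85 f'_c b) = 256.5/(0.85 × 5.85 × 18.2) = 2.8343 in.
With β₁ = 0.757, c = a/β₁ = 2.8343/0.757 = 3.74 in.

c ≈ 3.74 in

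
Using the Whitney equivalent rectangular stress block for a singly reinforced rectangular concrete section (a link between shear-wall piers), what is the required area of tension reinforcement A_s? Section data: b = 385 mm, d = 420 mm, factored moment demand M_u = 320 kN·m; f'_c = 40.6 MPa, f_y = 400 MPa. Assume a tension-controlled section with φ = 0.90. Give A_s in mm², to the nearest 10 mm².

M_n = M_u/φ = 320/0.90 = 355.556 kN·m.
With M_n = 0.85 f'_c a b (d − a/2), solve the quadratic for a:
a = d − √(d² − 2M_n/(0.85 f'_c b)) = 420 − √(420² − 2 × 355.556×10⁶/(0.85 × 40.6 × 385)) = 69.46 mm.
A_s = 0.85 f'_c a b / f_y = 0.85 × 40.6 × 69.46 × 385 / 400 = 2307.2 mm².

A_s ≈ 2310 mm²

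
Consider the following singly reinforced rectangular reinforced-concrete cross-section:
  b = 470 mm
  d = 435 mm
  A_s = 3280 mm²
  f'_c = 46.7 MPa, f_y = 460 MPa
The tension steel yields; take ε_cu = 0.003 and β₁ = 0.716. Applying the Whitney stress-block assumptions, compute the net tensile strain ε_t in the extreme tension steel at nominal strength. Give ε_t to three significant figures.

a = A_s f_y/(0.85 f'_c b) = 80.87 mm.
β₁ = 0.716, so c = a/β₁ = 80.87/0.716 = 112.95 mm.
From the linear strain diagram with ε_cu = 0.003: ε_t = 0.003 (d − c)/c = 0.003 × (435 − 112.95)/112.95 = 0.00855.
Since ε_t ≥ 0.005, the section is tension-controlled.

ε_t ≈ 0.00855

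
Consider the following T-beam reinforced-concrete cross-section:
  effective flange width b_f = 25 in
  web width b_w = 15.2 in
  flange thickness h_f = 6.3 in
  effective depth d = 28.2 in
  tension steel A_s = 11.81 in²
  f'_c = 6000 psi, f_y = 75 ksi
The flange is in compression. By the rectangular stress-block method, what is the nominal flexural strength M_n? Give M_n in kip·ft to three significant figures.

M_n ≈ 1820 kip·ft

Tension: T = A_s f_y = 11.81 × 75 = 885.75 kips.
Try a within the flange: a = T/(0.85 f'_c b_f) = 885.75/(0.85 × 6 × 25) = 6.947 in.
a = 6.947 > h_f = 6.3 in: the block extends into the web. Split into flange-overhang and web parts.
C_f = 0.85 f'_c (b_f − b_w) h_f = 0.85 × 6 × (25 − 15.2) × 6.3 = 314.9 kips.
Remaining web compression depth: a_w = (T − C_f)/(0.85 f'_c b_w) = (885.75 − 314.9)/(0.85 × 6 × 15.2) = 7.364 in.
M_n = C_f(d − h_f/2) + (T − C_f)(d − a_w/2) = 314.9 × (28.2 − 3.15) + 570.85 × (28.2 − 3.682) = 7888.2 + 13996.1 = 21884.3 kip·in.
M_n = 21884.3/12 = 1823.69 kip·ft.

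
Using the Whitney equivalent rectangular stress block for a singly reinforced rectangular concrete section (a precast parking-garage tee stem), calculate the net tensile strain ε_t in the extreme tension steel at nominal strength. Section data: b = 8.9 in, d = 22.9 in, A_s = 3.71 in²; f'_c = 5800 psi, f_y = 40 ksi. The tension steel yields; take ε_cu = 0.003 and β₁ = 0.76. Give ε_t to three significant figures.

ε_t ≈ 0.0124

a = A_s f_y/(0.85 f'_c b) = 3.382 in.
β₁ = 0.76, so c = a/β₁ = 3.382/0.76 = 4.450 in.
From the linear strain diagram with ε_cu = 0.003: ε_t = 0.003 (d − c)/c = 0.003 × (22.9 − 4.450)/4.450 = 0.0124.
Since ε_t ≥ 0.005, the section is tension-controlled.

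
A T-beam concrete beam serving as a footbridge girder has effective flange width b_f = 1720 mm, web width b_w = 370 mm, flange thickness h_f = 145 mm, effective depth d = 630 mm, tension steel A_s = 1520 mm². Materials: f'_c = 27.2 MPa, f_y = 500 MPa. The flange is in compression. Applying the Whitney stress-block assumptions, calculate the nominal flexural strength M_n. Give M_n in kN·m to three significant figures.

Tension: T = A_s f_y = 1520 × 500 = 760000 N.
Try a within the flange: a = T/(0.85 f'_c b_f) = 760000/(0.85 × 27.2 × 1720) = 19.11 mm.
Since a = 19.11 ≤ h_f = 145 mm, the stress block lies entirely in the flange; analyse as a rectangular beam of width b_f.
M_n = T(d − a/2) = 760000 × (630 − 9.555) = 471.54 × 10⁶ N·mm.
M_n = 471.54 kN·m.

M_n ≈ 472 kN·m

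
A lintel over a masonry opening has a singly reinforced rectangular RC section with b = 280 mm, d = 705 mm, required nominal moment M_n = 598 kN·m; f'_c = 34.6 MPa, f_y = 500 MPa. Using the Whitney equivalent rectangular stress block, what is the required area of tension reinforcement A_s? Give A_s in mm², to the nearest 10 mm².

A_s ≈ 1840 mm²

With M_n = 0.85 f'_c a b (d − a/2), solve the quadratic for a:
a = d − √(d² − 2M_n/(0.85 f'_c b)) = 705 − √(705² − 2 × 598×10⁶/(0.85 × 34.6 × 280)) = 111.88 mm.
A_s = 0.85 f'_c a b / f_y = 0.85 × 34.6 × 111.88 × 280 / 500 = 1842.6 mm².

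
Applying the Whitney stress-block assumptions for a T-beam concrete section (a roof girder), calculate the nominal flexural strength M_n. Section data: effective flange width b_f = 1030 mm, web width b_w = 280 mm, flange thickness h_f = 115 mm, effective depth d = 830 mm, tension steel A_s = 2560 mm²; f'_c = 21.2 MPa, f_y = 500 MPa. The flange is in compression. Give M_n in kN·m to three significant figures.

Tension: T = A_s f_y = 2560 × 500 = 1280000 N.
Try a within the flange: a = T/(0.85 f'_c b_f) = 1280000/(0.85 × 21.2 × 1030) = 68.96 mm.
Since a = 68.96 ≤ h_f = 115 mm, the stress block lies entirely in the flange; analyse as a rectangular beam of width b_f.
M_n = T(d − a/2) = 1280000 × (830 − 34.48) = 1018.27 × 10⁶ N·mm.
M_n = 1018.27 kN·m.

M_n ≈ 1020 kN·m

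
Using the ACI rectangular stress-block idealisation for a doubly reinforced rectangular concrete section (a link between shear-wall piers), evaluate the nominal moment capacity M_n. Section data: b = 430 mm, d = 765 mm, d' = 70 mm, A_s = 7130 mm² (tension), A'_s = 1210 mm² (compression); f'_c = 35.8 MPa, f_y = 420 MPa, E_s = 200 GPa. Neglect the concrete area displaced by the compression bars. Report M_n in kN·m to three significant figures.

M_n ≈ 2020 kN·m

Assume both tension and compression steel yield.
Net tension couple steel: A_s − A'_s = 5920 mm².
a = (A_s − A'_s) f_y / (0.85 f'_c b) = 2486400/(0.85 × 35.8 × 430) = 190.02 mm.
c = a/β₁ = 190.02/0.794 = 239.32 mm; ε'_s = 0.003(c − d')/c = 0.0021 ≥ f_y/E_s = 0.0021, so compression steel does yield.
M_n = (A_s − A'_s) f_y (d − a/2) + A'_s f_y (d − d') = [2486400 × (765 − 95.01) + 508200 × (765 − 70)] × 10⁻⁶ = 1665.86 + 353.20 = 2019.06 kN·m.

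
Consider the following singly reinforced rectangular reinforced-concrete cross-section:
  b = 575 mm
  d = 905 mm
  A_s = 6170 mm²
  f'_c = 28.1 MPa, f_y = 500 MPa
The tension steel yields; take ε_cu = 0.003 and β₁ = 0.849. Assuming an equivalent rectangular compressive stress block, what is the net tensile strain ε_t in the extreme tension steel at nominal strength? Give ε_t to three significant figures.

a = A_s f_y/(0.85 f'_c b) = 224.63 mm.
β₁ = 0.849, so c = a/β₁ = 224.63/0.849 = 264.58 mm.
From the linear strain diagram with ε_cu = 0.003: ε_t = 0.003 (d − c)/c = 0.003 × (905 − 264.58)/264.58 = 0.00726.
Since ε_t ≥ 0.005, the section is tension-controlled.

ε_t ≈ 0.00726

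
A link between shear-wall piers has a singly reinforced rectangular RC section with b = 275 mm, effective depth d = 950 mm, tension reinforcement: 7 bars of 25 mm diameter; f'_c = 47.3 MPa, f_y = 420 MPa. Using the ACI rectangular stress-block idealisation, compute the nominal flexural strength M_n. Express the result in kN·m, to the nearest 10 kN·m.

A_s = 7 × 491 = 3437 mm².
T = A_s f_y = 3437 × 420 = 1443540 N = 1443.54 kN.
From C = T: a = T/(0.85 f'_c b) = 1443540/(0.85 × 47.3 × 275) = 130.56 mm.
M_n = T(d − a/2) = 1443.54 kN × (950 − 65.28) mm = 1277.13 kN·m.

M_n ≈ 1280 kN·m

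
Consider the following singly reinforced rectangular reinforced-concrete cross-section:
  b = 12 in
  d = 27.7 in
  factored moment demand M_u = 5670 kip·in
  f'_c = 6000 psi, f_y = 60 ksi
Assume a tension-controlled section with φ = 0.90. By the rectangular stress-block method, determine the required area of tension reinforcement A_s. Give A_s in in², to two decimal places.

M_n = M_u/φ = 5670/0.90 = 6300 kip·in.
From M_n = 0.85 f'_c a b (d − a/2):
a = d − √(d² − 2M_n/(0.85 f'_c b)) = 27.7 − √(27.7² − 2 × 6300/(0.85 × 6 × 12)) = 4.006 in.
A_s = 0.85 f'_c a b / f_y = 0.85 × 6 × 4.006 × 12 / 60 = 4.086 in².

A_s ≈ 4.09 in²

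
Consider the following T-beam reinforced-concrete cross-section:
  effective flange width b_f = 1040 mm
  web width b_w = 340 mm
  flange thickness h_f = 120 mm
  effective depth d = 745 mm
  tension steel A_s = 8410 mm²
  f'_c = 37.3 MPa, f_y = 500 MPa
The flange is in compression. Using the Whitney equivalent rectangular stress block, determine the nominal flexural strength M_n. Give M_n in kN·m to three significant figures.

Tension: T = A_s f_y = 8410 × 500 = 4205000 N.
Try a within the flange: a = T/(0.85 f'_c b_f) = 4205000/(0.85 × 37.3 × 1040) = 127.53 mm.
a = 127.53 > h_f = 120 mm: the block extends into the web. Split into flange-overhang and web parts.
C_f = 0.85 f'_c (b_f − b_w) h_f = 0.85 × 37.3 × (1040 − 340) × 120 = 2663220 N.
Remaining web compression depth: a_w = (T − C_f)/(0.85 f'_c b_w) = (4205000 − 2663220)/(0.85 × 37.3 × 340) = 143.03 mm.
M_n = C_f(d − h_f/2) + (T − C_f)(d − a_w/2) = 2663220 × (745 − 60) + 1541780 × (745 − 71.515) = 1824.31 + 1038.37 = 2862.68 × 10⁶ N·mm.
M_n = 2862.68 kN·m.

M_n ≈ 2860 kN·m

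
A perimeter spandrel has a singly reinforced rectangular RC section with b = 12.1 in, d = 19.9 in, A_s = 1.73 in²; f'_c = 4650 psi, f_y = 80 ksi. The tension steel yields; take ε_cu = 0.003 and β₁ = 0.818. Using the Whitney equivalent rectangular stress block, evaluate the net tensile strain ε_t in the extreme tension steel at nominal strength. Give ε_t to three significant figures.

ε_t ≈ 0.0139

a = A_s f_y/(0.85 f'_c b) = 2.894 in.
β₁ = 0.818, so c = a/β₁ = 2.894/0.818 = 3.538 in.
From the linear strain diagram with ε_cu = 0.003: ε_t = 0.003 (d − c)/c = 0.003 × (19.9 − 3.538)/3.538 = 0.0139.
Since ε_t ≥ 0.005, the section is tension-controlled.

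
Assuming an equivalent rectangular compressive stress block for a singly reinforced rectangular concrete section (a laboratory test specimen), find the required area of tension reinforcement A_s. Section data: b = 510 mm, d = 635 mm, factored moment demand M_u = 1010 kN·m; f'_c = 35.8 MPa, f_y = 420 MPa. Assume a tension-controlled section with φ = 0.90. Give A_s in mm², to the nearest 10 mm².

M_n = M_u/φ = 1010/0.90 = 1122.22 kN·m.
With M_n = 0.85 f'_c a b (d − a/2), solve the quadratic for a:
a = d − √(d² − 2M_n/(0.85 f'_c b)) = 635 − √(635² − 2 × 1122.22×10⁶/(0.85 × 35.8 × 510)) = 126.47 mm.
A_s = 0.85 f'_c a b / f_y = 0.85 × 35.8 × 126.47 × 510 / 420 = 4673.2 mm².

A_s ≈ 4670 mm²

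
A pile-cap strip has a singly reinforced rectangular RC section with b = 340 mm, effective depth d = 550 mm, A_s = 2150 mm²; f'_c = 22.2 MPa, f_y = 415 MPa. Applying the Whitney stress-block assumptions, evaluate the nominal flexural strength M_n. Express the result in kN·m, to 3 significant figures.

T = A_s f_y = 2150 × 415 = 892250 N = 892.25 kN.
From C = T: a = T/(0.85 f'_c b) = 892250/(0.85 × 22.2 × 340) = 139.07 mm.
M_n = T(d − a/2) = 892.25 kN × (550 − 69.535) mm = 428.69 kN·m.

M_n ≈ 429 kN·m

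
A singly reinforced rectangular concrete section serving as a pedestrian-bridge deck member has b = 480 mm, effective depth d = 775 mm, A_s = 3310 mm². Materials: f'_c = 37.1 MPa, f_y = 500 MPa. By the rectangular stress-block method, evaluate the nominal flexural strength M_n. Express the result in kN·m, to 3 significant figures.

T = A_s f_y = 3310 × 500 = 1655000 N = 1655 kN.
From C = T: a = T/(0.85 f'_c b) = 1655000/(0.85 × 37.1 × 480) = 109.34 mm.
M_n = T(d − a/2) = 1655 kN × (775 − 54.67) mm = 1192.15 kN·m.

M_n ≈ 1190 kN·m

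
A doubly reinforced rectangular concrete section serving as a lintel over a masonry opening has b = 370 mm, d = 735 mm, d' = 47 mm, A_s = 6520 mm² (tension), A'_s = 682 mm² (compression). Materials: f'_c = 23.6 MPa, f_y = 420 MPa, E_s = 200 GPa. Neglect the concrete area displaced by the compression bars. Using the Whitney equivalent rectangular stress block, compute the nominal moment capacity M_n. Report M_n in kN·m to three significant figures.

Assume both tension and compression steel yield.
Net tension couple steel: A_s − A'_s = 5838 mm².
a = (A_s − A'_s) f_y / (0.85 f'_c b) = 2451960/(0.85 × 23.6 × 370) = 330.35 mm.
c = a/β₁ = 330.35/0.85 = 388.65 mm; ε'_s = 0.003(c − d')/c = 0.0026 ≥ f_y/E_s = 0.0021, so compression steel does yield.
M_n = (A_s − A'_s) f_y (d − a/2) + A'_s f_y (d − d') = [2451960 × (735 − 165.175) + 286440 × (735 − 47)] × 10⁻⁶ = 1397.19 + 197.07 = 1594.26 kN·m.

M_n ≈ 1590 kN·m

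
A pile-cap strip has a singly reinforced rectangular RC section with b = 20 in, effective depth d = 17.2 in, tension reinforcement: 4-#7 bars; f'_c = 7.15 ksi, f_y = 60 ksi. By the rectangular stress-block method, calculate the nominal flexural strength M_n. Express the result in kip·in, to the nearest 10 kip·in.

A_s = 4 × 0.6 = 2.4 in².
T = A_s f_y = 2.4 × 60 = 144 kips.
a = T/(0.85 f'_c b) = 144/(0.85 × 7.15 × 20) = 1.185 in.
M_n = T(d − a/2) = 144 × (17.2 − 0.5925) = 2391.5 kip·in.

M_n ≈ 2390 kip·in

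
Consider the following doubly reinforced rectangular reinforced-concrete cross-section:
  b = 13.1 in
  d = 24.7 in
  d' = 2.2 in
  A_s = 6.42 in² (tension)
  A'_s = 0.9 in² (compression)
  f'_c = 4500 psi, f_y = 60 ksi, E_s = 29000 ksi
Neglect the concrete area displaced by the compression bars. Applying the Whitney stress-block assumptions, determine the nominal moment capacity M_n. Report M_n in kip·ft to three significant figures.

Assume both steels yield.
a = (A_s − A'_s) f_y/(0.85 f'_c b) = (6.42 − 0.9) × 60/(0.85 × 4.5 × 13.1) = 6.610 in.
c = a/β₁ = 6.610/0.825 = 8.012 in; ε'_s = 0.003(c − d')/c = 0.0022 ≥ ε_y = 0.0021, so the compression steel yields.
M_n = (A_s − A'_s) f_y (d − a/2) + A'_s f_y (d − d') = 331.2 × (24.7 − 3.305) + 54 × (24.7 − 2.2) = 7086.0 + 1215.0 = 8301.0 kip·in = 8301.0/12 = 691.75 kip·ft.

M_n ≈ 692 kip·ft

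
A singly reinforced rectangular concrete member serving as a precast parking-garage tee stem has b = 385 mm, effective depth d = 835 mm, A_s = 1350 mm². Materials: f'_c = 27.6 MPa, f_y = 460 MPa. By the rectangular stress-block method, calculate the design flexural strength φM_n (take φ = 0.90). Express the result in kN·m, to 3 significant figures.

φM_n ≈ 447 kN·m

T = A_s f_y = 1350 × 460 = 621000 N = 621 kN.
From C = T: a = T/(0.85 f'_c b) = 621000/(0.85 × 27.6 × 385) = 68.75 mm.
M_n = T(d − a/2) = 621 kN × (835 − 34.375) mm = 497.19 kN·m.
φM_n = 0.90 × 497.19 = 447.47 kN·m.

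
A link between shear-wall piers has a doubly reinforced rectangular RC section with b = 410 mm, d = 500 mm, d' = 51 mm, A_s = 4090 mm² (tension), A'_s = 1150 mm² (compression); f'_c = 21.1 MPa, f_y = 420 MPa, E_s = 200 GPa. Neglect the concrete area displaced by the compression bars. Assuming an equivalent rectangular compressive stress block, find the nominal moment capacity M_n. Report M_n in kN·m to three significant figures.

M_n ≈ 731 kN·m

Assume both tension and compression steel yield.
Net tension couple steel: A_s − A'_s = 2940 mm².
a = (A_s − A'_s) f_y / (0.85 f'_c b) = 1234800/(0.85 × 21.1 × 410) = 167.92 mm.
c = a/β₁ = 167.92/0.85 = 197.55 mm; ε'_s = 0.003(c − d')/c = 0.0022 ≥ f_y/E_s = 0.0021, so compression steel does yield.
M_n = (A_s − A'_s) f_y (d − a/2) + A'_s f_y (d − d') = [1234800 × (500 − 83.96) + 483000 × (500 − 51)] × 10⁻⁶ = 513.73 + 216.87 = 730.60 kN·m.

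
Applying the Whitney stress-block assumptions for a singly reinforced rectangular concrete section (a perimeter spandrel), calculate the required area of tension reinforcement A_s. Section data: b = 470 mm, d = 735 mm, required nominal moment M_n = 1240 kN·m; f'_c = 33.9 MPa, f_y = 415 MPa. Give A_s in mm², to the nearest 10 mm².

A_s ≈ 4480 mm²

With M_n = 0.85 f'_c a b (d − a/2), solve the quadratic for a:
a = d − √(d² − 2M_n/(0.85 f'_c b)) = 735 − √(735² − 2 × 1240×10⁶/(0.85 × 33.9 × 470)) = 137.42 mm.
A_s = 0.85 f'_c a b / f_y = 0.85 × 33.9 × 137.42 × 470 / 415 = 4484.5 mm².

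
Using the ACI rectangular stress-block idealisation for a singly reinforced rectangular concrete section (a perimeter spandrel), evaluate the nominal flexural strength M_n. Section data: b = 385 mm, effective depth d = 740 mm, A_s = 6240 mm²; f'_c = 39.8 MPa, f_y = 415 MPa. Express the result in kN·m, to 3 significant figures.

T = A_s f_y = 6240 × 415 = 2589600 N = 2589.6 kN.
From C = T: a = T/(0.85 f'_c b) = 2589600/(0.85 × 39.8 × 385) = 198.82 mm.
M_n = T(d − a/2) = 2589.6 kN × (740 − 99.41) mm = 1658.87 kN·m.

M_n ≈ 1660 kN·m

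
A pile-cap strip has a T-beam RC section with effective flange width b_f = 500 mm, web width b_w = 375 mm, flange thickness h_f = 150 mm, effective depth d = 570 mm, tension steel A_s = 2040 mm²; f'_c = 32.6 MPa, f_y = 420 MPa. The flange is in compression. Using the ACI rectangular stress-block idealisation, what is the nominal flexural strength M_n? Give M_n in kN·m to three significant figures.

M_n ≈ 462 kN·m

Tension: T = A_s f_y = 2040 × 420 = 856800 N.
Try a within the flange: a = T/(0.85 f'_c b_f) = 856800/(0.85 × 32.6 × 500) = 61.84 mm.
Since a = 61.84 ≤ h_f = 150 mm, the stress block lies entirely in the flange; analyse as a rectangular beam of width b_f.
M_n = T(d − a/2) = 856800 × (570 − 30.92) = 461.88 × 10⁶ N·mm.
M_n = 461.88 kN·m.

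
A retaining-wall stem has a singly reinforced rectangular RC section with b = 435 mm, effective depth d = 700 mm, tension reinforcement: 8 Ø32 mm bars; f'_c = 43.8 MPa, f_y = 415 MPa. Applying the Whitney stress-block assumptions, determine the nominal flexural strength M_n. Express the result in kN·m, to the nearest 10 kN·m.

M_n ≈ 1650 kN·m

A_s = 8 × 804 = 6432 mm².
T = A_s f_y = 6432 × 415 = 2669280 N = 2669.28 kN.
From C = T: a = T/(0.85 f'_c b) = 2669280/(0.85 × 43.8 × 435) = 164.82 mm.
M_n = T(d − a/2) = 2669.28 kN × (700 − 82.41) mm = 1648.52 kN·m.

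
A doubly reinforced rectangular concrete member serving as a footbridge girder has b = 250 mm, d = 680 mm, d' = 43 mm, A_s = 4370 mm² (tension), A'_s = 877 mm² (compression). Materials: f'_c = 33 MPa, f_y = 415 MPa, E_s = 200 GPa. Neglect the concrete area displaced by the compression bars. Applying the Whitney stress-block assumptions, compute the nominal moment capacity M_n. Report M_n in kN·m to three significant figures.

Assume both tension and compression steel yield.
Net tension couple steel: A_s − A'_s = 3493 mm².
a = (A_s − A'_s) f_y / (0.85 f'_c b) = 1449595/(0.85 × 33 × 250) = 206.72 mm.
c = a/β₁ = 206.72/0.814 = 253.96 mm; ε'_s = 0.003(c − d')/c = 0.0025 ≥ f_y/E_s = 0.0021, so compression steel does yield.
M_n = (A_s − A'_s) f_y (d − a/2) + A'_s f_y (d − d') = [1449595 × (680 − 103.36) + 363955 × (680 − 43)] × 10⁻⁶ = 835.89 + 231.84 = 1067.73 kN·m.

M_n ≈ 1070 kN·m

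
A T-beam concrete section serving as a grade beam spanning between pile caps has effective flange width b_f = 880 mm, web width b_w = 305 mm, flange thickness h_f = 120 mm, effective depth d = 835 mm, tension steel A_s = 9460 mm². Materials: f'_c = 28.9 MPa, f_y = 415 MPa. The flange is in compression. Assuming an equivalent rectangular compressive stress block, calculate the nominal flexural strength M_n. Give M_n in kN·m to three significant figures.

M_n ≈ 2840 kN·m

Tension: T = A_s f_y = 9460 × 415 = 3925900 N.
Try a within the flange: a = T/(0.85 f'_c b_f) = 3925900/(0.85 × 28.9 × 880) = 181.61 mm.
a = 181.61 > h_f = 120 mm: the block extends into the web. Split into flange-overhang and web parts.
C_f = 0.85 f'_c (b_f − b_w) h_f = 0.85 × 28.9 × (880 − 305) × 120 = 1694985 N.
Remaining web compression depth: a_w = (T − C_f)/(0.85 f'_c b_w) = (3925900 − 1694985)/(0.85 × 28.9 × 305) = 297.76 mm.
M_n = C_f(d − h_f/2) + (T − C_f)(d − a_w/2) = 1694985 × (835 − 60) + 2230915 × (835 − 148.88) = 1313.61 + 1530.68 = 2844.29 × 10⁶ N·mm.
M_n = 2844.29 kN·m.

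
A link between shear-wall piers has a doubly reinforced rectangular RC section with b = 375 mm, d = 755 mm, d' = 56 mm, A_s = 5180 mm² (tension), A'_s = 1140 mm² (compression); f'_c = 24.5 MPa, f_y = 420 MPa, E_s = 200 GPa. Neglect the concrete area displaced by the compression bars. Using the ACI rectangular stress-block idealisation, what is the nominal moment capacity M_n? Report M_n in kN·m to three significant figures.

M_n ≈ 1430 kN·m

Assume both tension and compression steel yield.
Net tension couple steel: A_s − A'_s = 4040 mm².
a = (A_s − A'_s) f_y / (0.85 f'_c b) = 1696800/(0.85 × 24.5 × 375) = 217.28 mm.
c = a/β₁ = 217.28/0.85 = 255.62 mm; ε'_s = 0.003(c − d')/c = 0.0023 ≥ f_y/E_s = 0.0021, so compression steel does yield.
M_n = (A_s − A'_s) f_y (d − a/2) + A'_s f_y (d − d') = [1696800 × (755 − 108.64) + 478800 × (755 − 56)] × 10⁻⁶ = 1096.74 + 334.68 = 1431.42 kN·m.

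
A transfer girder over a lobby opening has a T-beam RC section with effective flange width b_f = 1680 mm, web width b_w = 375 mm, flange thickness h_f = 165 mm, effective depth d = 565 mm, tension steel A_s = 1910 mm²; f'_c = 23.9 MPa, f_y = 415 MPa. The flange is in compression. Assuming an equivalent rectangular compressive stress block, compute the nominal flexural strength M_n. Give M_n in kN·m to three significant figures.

Tension: T = A_s f_y = 1910 × 415 = 792650 N.
Try a within the flange: a = T/(0.85 f'_c b_f) = 792650/(0.85 × 23.9 × 1680) = 23.22 mm.
Since a = 23.22 ≤ h_f = 165 mm, the stress block lies entirely in the flange; analyse as a rectangular beam of width b_f.
M_n = T(d − a/2) = 792650 × (565 − 11.61) = 438.64 × 10⁶ N·mm.
M_n = 438.64 kN·m.

M_n ≈ 439 kN·m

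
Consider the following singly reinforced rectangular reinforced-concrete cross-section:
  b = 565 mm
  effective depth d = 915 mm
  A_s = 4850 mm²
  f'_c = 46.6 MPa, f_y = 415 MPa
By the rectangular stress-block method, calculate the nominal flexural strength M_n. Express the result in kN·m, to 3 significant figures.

T = A_s f_y = 4850 × 415 = 2012750 N = 2012.75 kN.
From C = T: a = T/(0.85 f'_c b) = 2012750/(0.85 × 46.6 × 565) = 89.94 mm.
M_n = T(d − a/2) = 2012.75 kN × (915 − 44.97) mm = 1751.15 kN·m.

M_n ≈ 1750 kN·m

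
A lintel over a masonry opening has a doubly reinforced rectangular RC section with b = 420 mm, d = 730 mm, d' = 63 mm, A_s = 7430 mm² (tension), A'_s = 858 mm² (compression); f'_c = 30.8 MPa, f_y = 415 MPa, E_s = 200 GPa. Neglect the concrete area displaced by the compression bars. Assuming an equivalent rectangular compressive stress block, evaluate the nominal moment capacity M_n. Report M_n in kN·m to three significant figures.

M_n ≈ 1890 kN·m

Assume both tension and compression steel yield.
Net tension couple steel: A_s − A'_s = 6572 mm².
a = (A_s − A'_s) f_y / (0.85 f'_c b) = 2727380/(0.85 × 30.8 × 420) = 248.04 mm.
c = a/β₁ = 248.04/0.83 = 298.84 mm; ε'_s = 0.003(c − d')/c = 0.0024 ≥ f_y/E_s = 0.0021, so compression steel does yield.
M_n = (A_s − A'_s) f_y (d − a/2) + A'_s f_y (d − d') = [2727380 × (730 − 124.02) + 356070 × (730 − 63)] × 10⁻⁶ = 1652.74 + 237.50 = 1890.24 kN·m.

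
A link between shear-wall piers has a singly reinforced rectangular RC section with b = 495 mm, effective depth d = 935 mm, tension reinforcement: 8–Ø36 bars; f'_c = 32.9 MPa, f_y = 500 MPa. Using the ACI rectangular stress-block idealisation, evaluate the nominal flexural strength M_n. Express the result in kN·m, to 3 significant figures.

M_n ≈ 3210 kN·m

A_s = 8 × 1018 = 8144 mm².
T = A_s f_y = 8144 × 500 = 4072000 N = 4072 kN.
From C = T: a = T/(0.85 f'_c b) = 4072000/(0.85 × 32.9 × 495) = 294.16 mm.
M_n = T(d − a/2) = 4072 kN × (935 − 147.08) mm = 3208.41 kN·m.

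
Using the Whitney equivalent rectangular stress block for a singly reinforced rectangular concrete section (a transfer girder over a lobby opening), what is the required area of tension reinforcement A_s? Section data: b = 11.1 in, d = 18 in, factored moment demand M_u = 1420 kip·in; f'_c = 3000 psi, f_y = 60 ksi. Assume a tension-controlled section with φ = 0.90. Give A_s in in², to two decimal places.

M_n = M_u/φ = 1420/0.90 = 1577.78 kip·in.
From M_n = 0.85 f'_c a b (d − a/2):
a = d − √(d² − 2M_n/(0.85 f'_c b)) = 18 − √(18² − 2 × 1577.78/(0.85 × 3 × 11.1)) = 3.422 in.
A_s = 0.85 f'_c a b / f_y = 0.85 × 3 × 3.422 × 11.1 / 60 = 1.614 in².

A_s ≈ 1.61 in²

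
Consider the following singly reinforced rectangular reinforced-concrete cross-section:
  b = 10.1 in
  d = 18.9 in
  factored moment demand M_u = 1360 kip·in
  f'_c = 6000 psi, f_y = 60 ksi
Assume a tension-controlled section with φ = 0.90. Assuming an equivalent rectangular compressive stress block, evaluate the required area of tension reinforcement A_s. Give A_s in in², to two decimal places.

M_n = M_u/φ = 1360/0.90 = 1511.11 kip·in.
From M_n = 0.85 f'_c a b (d − a/2):
a = d − √(d² − 2M_n/(0.85 f'_c b)) = 18.9 − √(18.9² − 2 × 1511.11/(0.85 × 6 × 10.1)) = 1.622 in.
A_s = 0.85 f'_c a b / f_y = 0.85 × 6 × 1.622 × 10.1 / 60 = 1.392 in².

A_s ≈ 1.39 in²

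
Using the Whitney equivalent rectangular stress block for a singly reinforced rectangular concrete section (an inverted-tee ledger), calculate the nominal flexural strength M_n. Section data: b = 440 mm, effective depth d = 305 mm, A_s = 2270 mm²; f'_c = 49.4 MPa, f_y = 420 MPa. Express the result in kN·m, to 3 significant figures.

T = A_s f_y = 2270 × 420 = 953400 N = 953.4 kN.
From C = T: a = T/(0.85 f'_c b) = 953400/(0.85 × 49.4 × 440) = 51.60 mm.
M_n = T(d − a/2) = 953.4 kN × (305 − 25.8) mm = 266.19 kN·m.

M_n ≈ 266 kN·m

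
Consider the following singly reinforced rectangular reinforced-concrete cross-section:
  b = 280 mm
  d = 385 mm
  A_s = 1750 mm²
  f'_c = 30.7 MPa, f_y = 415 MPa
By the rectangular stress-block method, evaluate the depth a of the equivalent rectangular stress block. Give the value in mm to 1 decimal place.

a ≈ 99.4 mm

T = A_s f_y = 1750 × 415 = 726250 N = 726.25 kN.
Setting C = 0.85 f'_c a b equal to T: a = 726250/(0.85 × 30.7 × 280) = 99.4 mm.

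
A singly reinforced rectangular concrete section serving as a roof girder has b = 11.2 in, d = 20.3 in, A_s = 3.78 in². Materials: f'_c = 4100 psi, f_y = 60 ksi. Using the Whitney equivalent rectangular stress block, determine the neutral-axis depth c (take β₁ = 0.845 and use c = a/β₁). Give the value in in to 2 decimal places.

c ≈ 6.88 in

T = A_s f_y = 3.78 × 60 = 226.8 kips.
a = T/(0.85 f'_c b) = 226.8/(0.85 × 4.1 × 11.2) = 5.8106 in.
With β₁ = 0.845, c = a/β₁ = 5.8106/0.845 = 6.88 in.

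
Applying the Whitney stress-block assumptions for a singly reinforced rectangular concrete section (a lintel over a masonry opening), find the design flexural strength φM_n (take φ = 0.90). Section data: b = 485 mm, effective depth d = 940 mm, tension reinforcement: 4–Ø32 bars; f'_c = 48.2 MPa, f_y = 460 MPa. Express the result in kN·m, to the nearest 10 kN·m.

φM_n ≈ 1200 kN·m

A_s = 4 × 804 = 3216 mm².
T = A_s f_y = 3216 × 460 = 1479360 N = 1479.36 kN.
From C = T: a = T/(0.85 f'_c b) = 1479360/(0.85 × 48.2 × 485) = 74.45 mm.
M_n = T(d − a/2) = 1479.36 kN × (940 − 37.225) mm = 1335.53 kN·m.
φM_n = 0.90 × 1335.53 = 1201.98 kN·m.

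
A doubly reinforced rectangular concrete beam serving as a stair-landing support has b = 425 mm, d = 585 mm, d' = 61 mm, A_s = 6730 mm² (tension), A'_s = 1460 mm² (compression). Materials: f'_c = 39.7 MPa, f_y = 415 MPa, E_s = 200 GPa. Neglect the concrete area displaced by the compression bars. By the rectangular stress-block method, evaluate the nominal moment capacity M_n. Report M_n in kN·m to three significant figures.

M_n ≈ 1430 kN·m

Assume both tension and compression steel yield.
Net tension couple steel: A_s − A'_s = 5270 mm².
a = (A_s − A'_s) f_y / (0.85 f'_c b) = 2187050/(0.85 × 39.7 × 425) = 152.50 mm.
c = a/β₁ = 152.50/0.766 = 199.09 mm; ε'_s = 0.003(c − d')/c = 0.0021 ≥ f_y/E_s = 0.0021, so compression steel does yield.
M_n = (A_s − A'_s) f_y (d − a/2) + A'_s f_y (d − d') = [2187050 × (585 − 76.25) + 605900 × (585 − 61)] × 10⁻⁶ = 1112.66 + 317.49 = 1430.15 kN·m.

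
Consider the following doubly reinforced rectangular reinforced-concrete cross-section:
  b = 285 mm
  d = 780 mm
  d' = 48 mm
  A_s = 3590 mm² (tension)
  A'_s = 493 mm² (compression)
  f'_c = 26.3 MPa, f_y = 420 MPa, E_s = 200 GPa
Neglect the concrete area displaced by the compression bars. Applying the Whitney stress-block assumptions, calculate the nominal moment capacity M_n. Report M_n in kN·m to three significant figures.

Assume both tension and compression steel yield.
Net tension couple steel: A_s − A'_s = 3097 mm².
a = (A_s − A'_s) f_y / (0.85 f'_c b) = 1300740/(0.85 × 26.3 × 285) = 204.16 mm.
c = a/β₁ = 204.16/0.85 = 240.19 mm; ε'_s = 0.003(c − d')/c = 0.0024 ≥ f_y/E_s = 0.0021, so compression steel does yield.
M_n = (A_s − A'_s) f_y (d − a/2) + A'_s f_y (d − d') = [1300740 × (780 − 102.08) + 207060 × (780 − 48)] × 10⁻⁶ = 881.80 + 151.57 = 1033.37 kN·m.

M_n ≈ 1030 kN·m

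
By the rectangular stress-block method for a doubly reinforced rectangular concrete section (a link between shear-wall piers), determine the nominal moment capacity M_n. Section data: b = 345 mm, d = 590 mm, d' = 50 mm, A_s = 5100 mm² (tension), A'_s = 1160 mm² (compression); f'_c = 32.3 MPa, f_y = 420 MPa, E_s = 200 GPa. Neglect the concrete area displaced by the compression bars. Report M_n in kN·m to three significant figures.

Assume both tension and compression steel yield.
Net tension couple steel: A_s − A'_s = 3940 mm².
a = (A_s − A'_s) f_y / (0.85 f'_c b) = 1654800/(0.85 × 32.3 × 345) = 174.70 mm.
c = a/β₁ = 174.70/0.819 = 213.31 mm; ε'_s = 0.003(c − d')/c = 0.0023 ≥ f_y/E_s = 0.0021, so compression steel does yield.
M_n = (A_s − A'_s) f_y (d − a/2) + A'_s f_y (d − d') = [1654800 × (590 − 87.35) + 487200 × (590 − 50)] × 10⁻⁶ = 831.79 + 263.09 = 1094.88 kN·m.

M_n ≈ 1090 kN·m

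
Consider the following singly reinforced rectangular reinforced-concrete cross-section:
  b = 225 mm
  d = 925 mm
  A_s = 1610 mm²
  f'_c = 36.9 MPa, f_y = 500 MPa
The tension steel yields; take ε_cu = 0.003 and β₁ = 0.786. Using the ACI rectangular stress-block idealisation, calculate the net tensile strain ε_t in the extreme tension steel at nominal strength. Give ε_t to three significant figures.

ε_t ≈ 0.0161

a = A_s f_y/(0.85 f'_c b) = 114.07 mm.
β₁ = 0.786, so c = a/β₁ = 114.07/0.786 = 145.13 mm.
From the linear strain diagram with ε_cu = 0.003: ε_t = 0.003 (d − c)/c = 0.003 × (925 − 145.13)/145.13 = 0.0161.
Since ε_t ≥ 0.005, the section is tension-controlled.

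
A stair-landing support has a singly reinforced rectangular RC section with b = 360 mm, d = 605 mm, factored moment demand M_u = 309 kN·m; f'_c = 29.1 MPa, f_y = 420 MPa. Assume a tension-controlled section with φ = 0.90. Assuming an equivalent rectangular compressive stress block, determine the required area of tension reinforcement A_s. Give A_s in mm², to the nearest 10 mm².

A_s ≈ 1430 mm²

M_n = M_u/φ = 309/0.90 = 343.333 kN·m.
With M_n = 0.85 f'_c a b (d − a/2), solve the quadratic for a:
a = d − √(d² − 2M_n/(0.85 f'_c b)) = 605 − √(605² − 2 × 343.333×10⁶/(0.85 × 29.1 × 360)) = 67.50 mm.
A_s = 0.85 f'_c a b / f_y = 0.85 × 29.1 × 67.50 × 360 / 420 = 1431.1 mm².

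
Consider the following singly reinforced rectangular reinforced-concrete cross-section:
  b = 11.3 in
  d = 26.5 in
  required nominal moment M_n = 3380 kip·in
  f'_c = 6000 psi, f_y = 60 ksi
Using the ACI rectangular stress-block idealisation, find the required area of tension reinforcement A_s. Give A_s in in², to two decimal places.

From M_n = 0.85 f'_c a b (d − a/2):
a = d − √(d² − 2M_n/(0.85 f'_c b)) = 26.5 − √(26.5² − 2 × 3380/(0.85 × 6 × 11.3)) = 2.314 in.
A_s = 0.85 f'_c a b / f_y = 0.85 × 6 × 2.314 × 11.3 / 60 = 2.223 in².

A_s ≈ 2.22 in²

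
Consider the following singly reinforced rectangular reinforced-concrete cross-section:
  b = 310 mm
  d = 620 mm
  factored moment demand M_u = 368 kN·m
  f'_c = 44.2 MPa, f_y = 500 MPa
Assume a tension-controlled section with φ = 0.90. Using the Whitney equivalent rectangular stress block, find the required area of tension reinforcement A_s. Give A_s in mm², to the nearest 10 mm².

M_n = M_u/φ = 368/0.90 = 408.889 kN·m.
With M_n = 0.85 f'_c a b (d − a/2), solve the quadratic for a:
a = d − √(d² − 2M_n/(0.85 f'_c b)) = 620 − √(620² − 2 × 408.889×10⁶/(0.85 × 44.2 × 310)) = 59.48 mm.
A_s = 0.85 f'_c a b / f_y = 0.85 × 44.2 × 59.48 × 310 / 500 = 1385.5 mm².

A_s ≈ 1390 mm²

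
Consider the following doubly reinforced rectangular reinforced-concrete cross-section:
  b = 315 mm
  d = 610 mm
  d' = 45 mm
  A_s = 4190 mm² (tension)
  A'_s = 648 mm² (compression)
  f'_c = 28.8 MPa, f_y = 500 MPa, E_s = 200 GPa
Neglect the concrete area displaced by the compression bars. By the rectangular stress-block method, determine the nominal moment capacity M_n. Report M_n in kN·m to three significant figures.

Assume both tension and compression steel yield.
Net tension couple steel: A_s − A'_s = 3542 mm².
a = (A_s − A'_s) f_y / (0.85 f'_c b) = 1771000/(0.85 × 28.8 × 315) = 229.67 mm.
c = a/β₁ = 229.67/0.844 = 272.12 mm; ε'_s = 0.003(c − d')/c = 0.0025 ≥ f_y/E_s = 0.0025, so compression steel does yield.
M_n = (A_s − A'_s) f_y (d − a/2) + A'_s f_y (d − d') = [1771000 × (610 − 114.835) + 324000 × (610 − 45)] × 10⁻⁶ = 876.94 + 183.06 = 1060.00 kN·m.

M_n ≈ 1060 kN·m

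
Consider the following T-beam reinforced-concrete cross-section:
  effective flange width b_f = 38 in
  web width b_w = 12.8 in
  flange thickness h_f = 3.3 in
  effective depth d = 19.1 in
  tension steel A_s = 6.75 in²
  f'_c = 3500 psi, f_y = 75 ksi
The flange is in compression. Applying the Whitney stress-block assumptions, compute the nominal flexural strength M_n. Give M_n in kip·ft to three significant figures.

M_n ≈ 698 kip·ft

Tension: T = A_s f_y = 6.75 × 75 = 506.25 kips.
Try a within the flange: a = T/(0.85 f'_c b_f) = 506.25/(0.85 × 3.5 × 38) = 4.478 in.
a = 4.478 > h_f = 3.3 in: the block extends into the web. Split into flange-overhang and web parts.
C_f = 0.85 f'_c (b_f − b_w) h_f = 0.85 × 3.5 × (38 − 12.8) × 3.3 = 247.4 kips.
Remaining web compression depth: a_w = (T − C_f)/(0.85 f'_c b_w) = (506.25 − 247.4)/(0.85 × 3.5 × 12.8) = 6.798 in.
M_n = C_f(d − h_f/2) + (T − C_f)(d − a_w/2) = 247.4 × (19.1 − 1.65) + 258.85 × (19.1 − 3.399) = 4317.1 + 4064.2 = 8381.3 kip·in.
M_n = 8381.3/12 = 698.44 kip·ft.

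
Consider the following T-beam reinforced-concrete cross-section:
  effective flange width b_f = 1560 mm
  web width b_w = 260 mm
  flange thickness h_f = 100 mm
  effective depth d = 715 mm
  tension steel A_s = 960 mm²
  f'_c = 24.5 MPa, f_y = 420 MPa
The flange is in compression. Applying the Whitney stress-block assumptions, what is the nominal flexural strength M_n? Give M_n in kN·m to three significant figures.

Tension: T = A_s f_y = 960 × 420 = 403200 N.
Try a within the flange: a = T/(0.85 f'_c b_f) = 403200/(0.85 × 24.5 × 1560) = 12.41 mm.
Since a = 12.41 ≤ h_f = 100 mm, the stress block lies entirely in the flange; analyse as a rectangular beam of width b_f.
M_n = T(d − a/2) = 403200 × (715 − 6.205) = 285.79 × 10⁶ N·mm.
M_n = 285.79 kN·m.

M_n ≈ 286 kN·m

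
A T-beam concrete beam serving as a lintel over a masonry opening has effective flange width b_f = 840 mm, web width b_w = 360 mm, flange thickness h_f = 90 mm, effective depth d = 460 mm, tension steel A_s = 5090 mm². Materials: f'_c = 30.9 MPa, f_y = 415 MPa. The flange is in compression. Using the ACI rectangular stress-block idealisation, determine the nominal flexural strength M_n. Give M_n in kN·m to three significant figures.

Tension: T = A_s f_y = 5090 × 415 = 2112350 N.
Try a within the flange: a = T/(0.85 f'_c b_f) = 2112350/(0.85 × 30.9 × 840) = 95.74 mm.
a = 95.74 > h_f = 90 mm: the block extends into the web. Split into flange-overhang and web parts.
C_f = 0.85 f'_c (b_f − b_w) h_f = 0.85 × 30.9 × (840 − 360) × 90 = 1134648 N.
Remaining web compression depth: a_w = (T − C_f)/(0.85 f'_c b_w) = (2112350 − 1134648)/(0.85 × 30.9 × 360) = 103.40 mm.
M_n = C_f(d − h_f/2) + (T − C_f)(d − a_w/2) = 1134648 × (460 − 45) + 977702 × (460 − 51.7) = 470.88 + 399.20 = 870.08 × 10⁶ N·mm.
M_n = 870.08 kN·m.

M_n ≈ 870 kN·m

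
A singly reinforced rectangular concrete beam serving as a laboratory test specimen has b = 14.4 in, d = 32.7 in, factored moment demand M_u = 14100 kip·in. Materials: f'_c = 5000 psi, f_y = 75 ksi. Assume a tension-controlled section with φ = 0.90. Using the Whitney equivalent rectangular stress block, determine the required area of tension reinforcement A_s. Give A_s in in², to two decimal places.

M_n = M_u/φ = 14100/0.90 = 15666.7 kip·in.
From M_n = 0.85 f'_c a b (d − a/2):
a = d − √(d² − 2M_n/(0.85 f'_c b)) = 32.7 − √(32.7² − 2 × 15666.7/(0.85 × 5 × 14.4)) = 9.093 in.
A_s = 0.85 f'_c a b / f_y = 0.85 × 5 × 9.093 × 14.4 / 75 = 7.420 in².

A_s ≈ 7.42 in²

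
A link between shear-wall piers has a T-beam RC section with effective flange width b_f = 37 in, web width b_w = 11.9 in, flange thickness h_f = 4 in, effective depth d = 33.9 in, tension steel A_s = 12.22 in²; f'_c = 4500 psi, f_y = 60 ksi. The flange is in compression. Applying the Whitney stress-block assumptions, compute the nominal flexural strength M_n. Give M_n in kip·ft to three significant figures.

M_n ≈ 1900 kip·ft

Tension: T = A_s f_y = 12.22 × 60 = 733.2 kips.
Try a within the flange: a = T/(0.85 f'_c b_f) = 733.2/(0.85 × 4.5 × 37) = 5.181 in.
a = 5.181 > h_f = 4 in: the block extends into the web. Split into flange-overhang and web parts.
C_f = 0.85 f'_c (b_f − b_w) h_f = 0.85 × 4.5 × (37 − 11.9) × 4 = 384.0 kips.
Remaining web compression depth: a_w = (T − C_f)/(0.85 f'_c b_w) = (733.2 − 384.0)/(0.85 × 4.5 × 11.9) = 7.672 in.
M_n = C_f(d − h_f/2) + (T − C_f)(d − a_w/2) = 384.0 × (33.9 − 2) + 349.2 × (33.9 − 3.836) = 12249.6 + 10498.3 = 22747.9 kip·in.
M_n = 22747.9/12 = 1895.66 kip·ft.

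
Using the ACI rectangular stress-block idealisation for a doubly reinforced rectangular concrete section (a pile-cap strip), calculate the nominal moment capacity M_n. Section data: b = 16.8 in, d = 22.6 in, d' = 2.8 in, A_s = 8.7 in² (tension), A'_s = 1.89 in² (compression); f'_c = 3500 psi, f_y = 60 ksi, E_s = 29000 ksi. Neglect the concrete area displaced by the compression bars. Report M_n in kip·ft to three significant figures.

M_n ≈ 817 kip·ft

Assume both steels yield.
a = (A_s − A'_s) f_y/(0.85 f'_c b) = (8.7 − 1.89) × 60/(0.85 × 3.5 × 16.8) = 8.175 in.
c = a/β₁ = 8.175/0.85 = 9.618 in; ε'_s = 0.003(c − d')/c = 0.0021 ≥ ε_y = 0.0021, so the compression steel yields.
M_n = (A_s − A'_s) f_y (d − a/2) + A'_s f_y (d − d') = 408.6 × (22.6 − 4.0875) + 113.4 × (22.6 − 2.8) = 7564.2 + 2245.3 = 9809.5 kip·in = 9809.5/12 = 817.46 kip·ft.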